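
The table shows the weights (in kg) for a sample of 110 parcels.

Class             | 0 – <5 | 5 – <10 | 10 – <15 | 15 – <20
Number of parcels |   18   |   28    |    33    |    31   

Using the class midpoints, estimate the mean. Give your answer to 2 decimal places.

11.00

Midpoints: 2.5, 7.5, 12.5, 17.5
Σfm = 18×2.5 + 28×7.5 + 33×12.5 + 31×17.5 = 1210
n = Σf = 110
Mean = 1210 / 110 = 11.0000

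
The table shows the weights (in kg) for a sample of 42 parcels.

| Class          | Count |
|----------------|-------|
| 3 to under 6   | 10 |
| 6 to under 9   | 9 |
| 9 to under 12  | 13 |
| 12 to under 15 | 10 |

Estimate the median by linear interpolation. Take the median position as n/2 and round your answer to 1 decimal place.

Cumulative frequencies: 10, 19, 32, 42
n = 42; position = n/2 = 21.
This falls in the class 9 to under 12: L = 9, F = 19, f = 13, h = 3.
Median ≈ 9 + ((21 − 19) / 13) × 3 = 9.4615

9.5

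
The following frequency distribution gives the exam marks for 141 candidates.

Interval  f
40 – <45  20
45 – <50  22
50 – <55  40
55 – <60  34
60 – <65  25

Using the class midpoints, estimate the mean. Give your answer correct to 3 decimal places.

Midpoints: 42.5, 47.5, 52.5, 57.5, 62.5
Σfm = 20×42.5 + 22×47.5 + 40×52.5 + 34×57.5 + 25×62.5 = 7512.5
n = Σf = 141
Mean = 7512.5 / 141 = 53.2801

53.280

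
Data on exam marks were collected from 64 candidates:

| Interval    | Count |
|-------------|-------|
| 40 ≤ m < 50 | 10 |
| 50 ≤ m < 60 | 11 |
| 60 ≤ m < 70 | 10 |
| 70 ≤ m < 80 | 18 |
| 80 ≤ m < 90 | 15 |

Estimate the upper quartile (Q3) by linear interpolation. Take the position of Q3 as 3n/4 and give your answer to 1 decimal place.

79.4

Cumulative frequencies: 10, 21, 31, 49, 64
n = 64; position = 3n/4 = 48.
This falls in the class 70 ≤ m < 80: L = 70, F = 31, f = 18, h = 10.
Upper quartile ≈ 70 + ((48 − 31) / 18) × 10 = 79.4444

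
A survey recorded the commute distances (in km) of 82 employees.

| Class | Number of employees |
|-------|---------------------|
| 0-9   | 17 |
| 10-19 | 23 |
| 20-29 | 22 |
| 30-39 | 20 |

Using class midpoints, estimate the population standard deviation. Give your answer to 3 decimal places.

Midpoints: 4.5, 14.5, 24.5, 34.5
n = 82, Σfm = 1639, mean = 19.9878
Σfm² = 42190.5
Σf(m − x̄)² = Σfm² − (Σfm)²/n = 42190.5 − 1639²/82 = 9430.4878
Population variance = 9430.4878 / 82 = 115.0059
Standard deviation = √115.0059 = 10.7241

10.724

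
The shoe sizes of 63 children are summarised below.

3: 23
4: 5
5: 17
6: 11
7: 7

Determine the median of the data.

Cumulative frequencies: 23, 28, 45, 56, 63
n = 63, so the median is the value in position (n+1)/2 = 32.
Position 32 falls at value 5.

5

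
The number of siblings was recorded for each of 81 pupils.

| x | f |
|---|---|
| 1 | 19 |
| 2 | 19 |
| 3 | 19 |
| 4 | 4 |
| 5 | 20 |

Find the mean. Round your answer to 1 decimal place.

2.8

Values: 1, 2, 3, 4, 5
Σfx = 19×1 + 19×2 + 19×3 + 4×4 + 20×5 = 230
n = Σf = 81
Mean = 230 / 81 = 2.8395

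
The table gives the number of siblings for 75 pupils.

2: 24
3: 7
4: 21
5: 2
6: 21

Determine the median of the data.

Cumulative frequencies: 24, 31, 52, 54, 75
n = 75, so the median is the value in position (n+1)/2 = 38.
Position 38 falls at value 4.

4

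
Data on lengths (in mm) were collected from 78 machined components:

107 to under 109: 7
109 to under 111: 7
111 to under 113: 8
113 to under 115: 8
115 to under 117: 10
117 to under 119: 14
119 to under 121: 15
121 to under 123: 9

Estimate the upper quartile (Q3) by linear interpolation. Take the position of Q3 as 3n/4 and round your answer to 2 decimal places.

119.60

Cumulative frequencies: 7, 14, 22, 30, 40, 54, 69, 78
n = 78; position = 3n/4 = 58.5.
This falls in the class 119 to under 121: L = 119, F = 54, f = 15, h = 2.
Upper quartile ≈ 119 + ((58.5 − 54) / 15) × 2 = 119.6000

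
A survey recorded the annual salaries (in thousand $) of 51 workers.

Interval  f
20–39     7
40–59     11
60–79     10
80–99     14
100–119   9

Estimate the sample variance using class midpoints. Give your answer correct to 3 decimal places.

Midpoints: 29.5, 49.5, 69.5, 89.5, 109.5
n = 51, Σfm = 3684.5, mean = 72.2451
Σfm² = 301402.75
Σf(m − x̄)² = Σfm² − (Σfm)²/n = 301402.75 − 3684.5²/51 = 35215.6863
Sample variance = 35215.6863 / 50 = 704.3137

704.314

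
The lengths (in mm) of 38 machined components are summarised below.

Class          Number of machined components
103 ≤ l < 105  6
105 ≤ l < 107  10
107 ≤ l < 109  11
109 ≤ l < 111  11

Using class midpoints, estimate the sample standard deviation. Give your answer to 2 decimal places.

2.13

Midpoints: 104, 106, 108, 110
n = 38, Σfm = 4082, mean = 107.4211
Σfm² = 438660
Σf(m − x̄)² = Σfm² − (Σfm)²/n = 438660 − 4082²/38 = 167.2632
Sample variance = 167.2632 / 37 = 4.5206
Standard deviation = √4.5206 = 2.1262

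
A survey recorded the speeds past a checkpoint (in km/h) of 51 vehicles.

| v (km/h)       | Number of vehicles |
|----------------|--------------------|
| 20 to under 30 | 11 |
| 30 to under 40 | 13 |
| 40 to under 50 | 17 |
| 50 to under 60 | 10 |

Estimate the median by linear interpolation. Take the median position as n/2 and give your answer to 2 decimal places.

40.88

Cumulative frequencies: 11, 24, 41, 51
n = 51; position = n/2 = 25.5.
This falls in the class 40 to under 50: L = 40, F = 24, f = 17, h = 10.
Median ≈ 40 + ((25.5 − 24) / 17) × 10 = 40.8824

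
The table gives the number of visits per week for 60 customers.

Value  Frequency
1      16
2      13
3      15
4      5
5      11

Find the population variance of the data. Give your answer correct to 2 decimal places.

Values: 1, 2, 3, 4, 5
n = 60, Σfx = 162, mean = 2.7000
Σfx² = 558
Σf(x − x̄)² = Σfx² − (Σfx)²/n = 558 − 162²/60 = 120.6000
Population variance = 120.6000 / 60 = 2.0100

2.01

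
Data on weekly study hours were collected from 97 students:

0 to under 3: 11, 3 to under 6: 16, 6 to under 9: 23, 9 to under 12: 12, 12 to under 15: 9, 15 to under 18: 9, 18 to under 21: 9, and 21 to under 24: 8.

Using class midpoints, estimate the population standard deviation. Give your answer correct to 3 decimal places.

6.389

Midpoints: 1.5, 4.5, 7.5, 10.5, 13.5, 16.5, 19.5, 22.5
n = 97, Σfm = 1012.5, mean = 10.4381
Σfm² = 14528.25
Σf(m − x̄)² = Σfm² − (Σfm)²/n = 14528.25 − 1012.5²/97 = 3959.6289
Population variance = 3959.6289 / 97 = 40.8209
Standard deviation = √40.8209 = 6.3891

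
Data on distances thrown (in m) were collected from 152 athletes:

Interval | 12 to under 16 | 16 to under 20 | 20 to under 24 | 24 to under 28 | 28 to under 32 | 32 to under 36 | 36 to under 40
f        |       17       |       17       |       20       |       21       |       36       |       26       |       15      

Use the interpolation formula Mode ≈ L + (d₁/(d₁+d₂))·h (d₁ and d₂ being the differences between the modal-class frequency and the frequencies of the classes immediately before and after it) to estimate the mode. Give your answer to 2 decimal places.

Modal class: 28 to under 32 (highest frequency 36).
d₁ = 36 − 21 = 15, d₂ = 36 − 26 = 10
Mode ≈ 28 + (15/(15+10)) × 4 = 28 + 2.4000 = 30.4000

30.40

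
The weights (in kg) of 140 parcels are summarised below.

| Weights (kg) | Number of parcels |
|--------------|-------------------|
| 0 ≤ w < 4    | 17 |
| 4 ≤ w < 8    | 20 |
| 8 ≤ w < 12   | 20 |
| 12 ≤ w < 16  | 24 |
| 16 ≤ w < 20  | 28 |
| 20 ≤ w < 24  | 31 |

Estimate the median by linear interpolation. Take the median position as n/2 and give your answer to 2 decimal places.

14.17

Cumulative frequencies: 17, 37, 57, 81, 109, 140
n = 140; position = n/2 = 70.
This falls in the class 12 ≤ w < 16: L = 12, F = 57, f = 24, h = 4.
Median ≈ 12 + ((70 − 57) / 24) × 4 = 14.1667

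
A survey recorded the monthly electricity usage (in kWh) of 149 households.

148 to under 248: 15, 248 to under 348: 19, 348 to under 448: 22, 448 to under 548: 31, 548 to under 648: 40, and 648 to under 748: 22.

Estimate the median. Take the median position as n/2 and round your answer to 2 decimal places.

Cumulative frequencies: 15, 34, 56, 87, 127, 149
n = 149; position = n/2 = 74.5.
This falls in the class 448 to under 548: L = 448, F = 56, f = 31, h = 100.
Median ≈ 448 + ((74.5 − 56) / 31) × 100 = 507.6774

507.68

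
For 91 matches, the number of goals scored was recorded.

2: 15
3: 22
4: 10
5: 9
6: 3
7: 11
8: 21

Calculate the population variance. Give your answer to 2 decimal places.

5.14

Values: 2, 3, 4, 5, 6, 7, 8
n = 91, Σfx = 444, mean = 4.8791
Σfx² = 2634
Σf(x − x̄)² = Σfx² − (Σfx)²/n = 2634 − 444²/91 = 467.6703
Population variance = 467.6703 / 91 = 5.1392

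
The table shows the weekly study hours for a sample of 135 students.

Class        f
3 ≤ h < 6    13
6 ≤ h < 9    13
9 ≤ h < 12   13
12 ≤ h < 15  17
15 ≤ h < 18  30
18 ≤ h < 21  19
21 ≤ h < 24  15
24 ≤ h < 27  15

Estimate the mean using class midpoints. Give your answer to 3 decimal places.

Midpoints: 4.5, 7.5, 10.5, 13.5, 16.5, 19.5, 22.5, 25.5
Σfm = 13×4.5 + 13×7.5 + 13×10.5 + 17×13.5 + 30×16.5 + 19×19.5 + 15×22.5 + 15×25.5 = 2107.5
n = Σf = 135
Mean = 2107.5 / 135 = 15.6111

15.611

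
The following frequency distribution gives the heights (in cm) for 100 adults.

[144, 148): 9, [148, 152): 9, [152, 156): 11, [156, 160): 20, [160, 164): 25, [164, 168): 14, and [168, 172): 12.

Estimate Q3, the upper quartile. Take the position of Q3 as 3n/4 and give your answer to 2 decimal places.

Cumulative frequencies: 9, 18, 29, 49, 74, 88, 100
n = 100; position = 3n/4 = 75.
This falls in the class [164, 168): L = 164, F = 74, f = 14, h = 4.
Upper quartile ≈ 164 + ((75 − 74) / 14) × 4 = 164.2857

164.29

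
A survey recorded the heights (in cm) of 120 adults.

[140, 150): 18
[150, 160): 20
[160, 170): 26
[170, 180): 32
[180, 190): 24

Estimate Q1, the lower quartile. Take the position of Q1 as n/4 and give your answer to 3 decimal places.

Cumulative frequencies: 18, 38, 64, 96, 120
n = 120; position = n/4 = 30.
This falls in the class [150, 160): L = 150, F = 18, f = 20, h = 10.
Lower quartile ≈ 150 + ((30 − 18) / 20) × 10 = 156.0000

156.000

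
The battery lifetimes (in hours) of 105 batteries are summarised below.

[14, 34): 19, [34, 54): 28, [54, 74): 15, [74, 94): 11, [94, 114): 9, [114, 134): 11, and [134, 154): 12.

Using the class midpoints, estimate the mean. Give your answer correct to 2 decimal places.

Midpoints: 24, 44, 64, 84, 104, 124, 144
Σfm = 19×24 + 28×44 + 15×64 + 11×84 + 9×104 + 11×124 + 12×144 = 7600
n = Σf = 105
Mean = 7600 / 105 = 72.3810

72.38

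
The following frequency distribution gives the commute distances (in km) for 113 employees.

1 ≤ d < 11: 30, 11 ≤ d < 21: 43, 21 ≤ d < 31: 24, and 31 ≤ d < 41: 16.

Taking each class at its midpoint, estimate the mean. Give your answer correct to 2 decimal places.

Midpoints: 6, 16, 26, 36
Σfm = 30×6 + 43×16 + 24×26 + 16×36 = 2068
n = Σf = 113
Mean = 2068 / 113 = 18.3009

18.30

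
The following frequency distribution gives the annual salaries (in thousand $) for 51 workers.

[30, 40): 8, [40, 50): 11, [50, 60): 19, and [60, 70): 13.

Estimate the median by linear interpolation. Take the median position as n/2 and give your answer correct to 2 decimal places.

53.42

Cumulative frequencies: 8, 19, 38, 51
n = 51; position = n/2 = 25.5.
This falls in the class [50, 60): L = 50, F = 19, f = 19, h = 10.
Median ≈ 50 + ((25.5 − 19) / 19) × 10 = 53.4211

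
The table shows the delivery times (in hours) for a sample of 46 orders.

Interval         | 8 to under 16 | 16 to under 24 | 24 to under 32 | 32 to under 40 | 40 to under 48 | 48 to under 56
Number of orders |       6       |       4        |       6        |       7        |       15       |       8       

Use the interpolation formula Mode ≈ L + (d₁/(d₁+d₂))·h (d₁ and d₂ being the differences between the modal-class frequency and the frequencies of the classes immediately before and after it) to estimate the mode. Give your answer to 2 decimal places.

Modal class: 40 to under 48 (highest frequency 15).
d₁ = 15 − 7 = 8, d₂ = 15 − 8 = 7
Mode ≈ 40 + (8/(8+7)) × 8 = 40 + 4.2667 = 44.2667

44.27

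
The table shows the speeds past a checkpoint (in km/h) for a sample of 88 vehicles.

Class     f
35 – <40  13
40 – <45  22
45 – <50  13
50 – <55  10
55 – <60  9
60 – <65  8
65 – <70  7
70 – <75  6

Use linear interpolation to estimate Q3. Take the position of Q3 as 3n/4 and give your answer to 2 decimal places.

Cumulative frequencies: 13, 35, 48, 58, 67, 75, 82, 88
n = 88; position = 3n/4 = 66.
This falls in the class 55 – <60: L = 55, F = 58, f = 9, h = 5.
Upper quartile ≈ 55 + ((66 − 58) / 9) × 5 = 59.4444

59.44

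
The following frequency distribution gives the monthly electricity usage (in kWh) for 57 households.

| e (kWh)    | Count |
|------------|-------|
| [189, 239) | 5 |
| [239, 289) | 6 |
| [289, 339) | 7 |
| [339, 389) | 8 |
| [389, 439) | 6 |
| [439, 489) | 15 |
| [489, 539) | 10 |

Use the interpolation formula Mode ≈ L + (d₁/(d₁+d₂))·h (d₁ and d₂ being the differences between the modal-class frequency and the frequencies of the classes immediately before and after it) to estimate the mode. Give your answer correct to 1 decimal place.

Modal class: [439, 489) (highest frequency 15).
d₁ = 15 − 6 = 9, d₂ = 15 − 10 = 5
Mode ≈ 439 + (9/(9+5)) × 50 = 439 + 32.1429 = 471.1429

471.1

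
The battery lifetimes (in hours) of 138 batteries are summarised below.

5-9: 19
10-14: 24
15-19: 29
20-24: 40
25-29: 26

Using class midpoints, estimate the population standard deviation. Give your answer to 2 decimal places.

Midpoints: 7, 12, 17, 22, 27
n = 138, Σfm = 2496, mean = 18.0870
Σfm² = 51082
Σf(m − x̄)² = Σfm² − (Σfm)²/n = 51082 − 2496²/138 = 5936.9565
Population variance = 5936.9565 / 138 = 43.0214
Standard deviation = √43.0214 = 6.5591

6.56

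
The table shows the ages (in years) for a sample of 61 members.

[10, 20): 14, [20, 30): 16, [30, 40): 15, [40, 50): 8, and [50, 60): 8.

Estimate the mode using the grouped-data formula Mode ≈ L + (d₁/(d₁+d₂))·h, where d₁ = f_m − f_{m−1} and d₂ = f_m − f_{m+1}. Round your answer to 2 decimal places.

Modal class: [20, 30) (highest frequency 16).
d₁ = 16 − 14 = 2, d₂ = 16 − 15 = 1
Mode ≈ 20 + (2/(2+1)) × 10 = 20 + 6.6667 = 26.6667

26.67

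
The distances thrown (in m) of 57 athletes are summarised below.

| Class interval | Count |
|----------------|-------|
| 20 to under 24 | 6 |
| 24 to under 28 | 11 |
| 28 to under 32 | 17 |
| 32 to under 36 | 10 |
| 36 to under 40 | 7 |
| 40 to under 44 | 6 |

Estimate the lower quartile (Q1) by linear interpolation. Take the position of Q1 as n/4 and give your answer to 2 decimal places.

Cumulative frequencies: 6, 17, 34, 44, 51, 57
n = 57; position = n/4 = 14.25.
This falls in the class 24 to under 28: L = 24, F = 6, f = 11, h = 4.
Lower quartile ≈ 24 + ((14.25 − 6) / 11) × 4 = 27.0000

27.00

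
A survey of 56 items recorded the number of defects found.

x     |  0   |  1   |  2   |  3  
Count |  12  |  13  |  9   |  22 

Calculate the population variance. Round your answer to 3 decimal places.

1.410

Values: 0, 1, 2, 3
n = 56, Σfx = 97, mean = 1.7321
Σfx² = 247
Σf(x − x̄)² = Σfx² − (Σfx)²/n = 247 − 97²/56 = 78.9821
Population variance = 78.9821 / 56 = 1.4104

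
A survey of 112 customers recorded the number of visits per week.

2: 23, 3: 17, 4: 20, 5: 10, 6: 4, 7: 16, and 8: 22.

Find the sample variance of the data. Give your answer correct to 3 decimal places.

5.019

Values: 2, 3, 4, 5, 6, 7, 8
n = 112, Σfx = 539, mean = 4.8125
Σfx² = 3151
Σf(x − x̄)² = Σfx² − (Σfx)²/n = 3151 − 539²/112 = 557.0625
Sample variance = 557.0625 / 111 = 5.0186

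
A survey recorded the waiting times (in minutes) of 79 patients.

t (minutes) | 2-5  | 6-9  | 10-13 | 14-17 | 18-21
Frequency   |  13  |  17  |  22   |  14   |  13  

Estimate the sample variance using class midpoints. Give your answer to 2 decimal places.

27.67

Midpoints: 3.5, 7.5, 11.5, 15.5, 19.5
n = 79, Σfm = 896.5, mean = 11.3481
Σfm² = 12331.75
Σf(m − x̄)² = Σfm² − (Σfm)²/n = 12331.75 − 896.5²/79 = 2158.1772
Sample variance = 2158.1772 / 78 = 27.6689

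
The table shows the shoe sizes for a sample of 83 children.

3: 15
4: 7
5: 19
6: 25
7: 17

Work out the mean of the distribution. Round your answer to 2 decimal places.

5.27

Values: 3, 4, 5, 6, 7
Σfx = 15×3 + 7×4 + 19×5 + 25×6 + 17×7 = 437
n = Σf = 83
Mean = 437 / 83 = 5.2651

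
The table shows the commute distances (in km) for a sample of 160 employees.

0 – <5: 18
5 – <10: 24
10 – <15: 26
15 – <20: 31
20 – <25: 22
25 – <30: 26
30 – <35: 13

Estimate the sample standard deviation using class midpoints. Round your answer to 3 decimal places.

9.091

Midpoints: 2.5, 7.5, 12.5, 17.5, 22.5, 27.5, 32.5
n = 160, Σfm = 2725, mean = 17.0312
Σfm² = 59550
Σf(m − x̄)² = Σfm² − (Σfm)²/n = 59550 − 2725²/160 = 13139.8438
Sample variance = 13139.8438 / 159 = 82.6405
Standard deviation = √82.6405 = 9.0907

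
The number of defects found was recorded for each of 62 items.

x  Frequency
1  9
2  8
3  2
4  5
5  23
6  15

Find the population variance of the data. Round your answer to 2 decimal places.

Values: 1, 2, 3, 4, 5, 6
n = 62, Σfx = 256, mean = 4.1290
Σfx² = 1254
Σf(x − x̄)² = Σfx² − (Σfx)²/n = 1254 − 256²/62 = 196.9677
Population variance = 196.9677 / 62 = 3.1769

3.18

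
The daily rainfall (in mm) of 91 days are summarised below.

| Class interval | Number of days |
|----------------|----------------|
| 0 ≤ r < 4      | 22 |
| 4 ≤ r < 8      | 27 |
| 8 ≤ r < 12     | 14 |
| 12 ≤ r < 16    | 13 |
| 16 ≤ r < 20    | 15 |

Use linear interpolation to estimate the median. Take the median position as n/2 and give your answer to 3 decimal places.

Cumulative frequencies: 22, 49, 63, 76, 91
n = 91; position = n/2 = 45.5.
This falls in the class 4 ≤ r < 8: L = 4, F = 22, f = 27, h = 4.
Median ≈ 4 + ((45.5 − 22) / 27) × 4 = 7.4815

7.481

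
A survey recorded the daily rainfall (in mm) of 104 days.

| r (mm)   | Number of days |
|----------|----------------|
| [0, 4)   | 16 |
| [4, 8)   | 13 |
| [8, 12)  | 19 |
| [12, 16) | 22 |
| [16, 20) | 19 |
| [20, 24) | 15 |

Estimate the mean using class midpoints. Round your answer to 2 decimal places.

12.31

Midpoints: 2, 6, 10, 14, 18, 22
Σfm = 16×2 + 13×6 + 19×10 + 22×14 + 19×18 + 15×22 = 1280
n = Σf = 104
Mean = 1280 / 104 = 12.3077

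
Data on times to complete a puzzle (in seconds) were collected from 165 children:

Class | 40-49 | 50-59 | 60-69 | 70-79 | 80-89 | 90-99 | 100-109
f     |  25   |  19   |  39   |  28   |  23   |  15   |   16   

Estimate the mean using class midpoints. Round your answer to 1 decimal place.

71.4

Midpoints: 44.5, 54.5, 64.5, 74.5, 84.5, 94.5, 104.5
Σfm = 25×44.5 + 19×54.5 + 39×64.5 + 28×74.5 + 23×84.5 + 15×94.5 + 16×104.5 = 11782.5
n = Σf = 165
Mean = 11782.5 / 165 = 71.4091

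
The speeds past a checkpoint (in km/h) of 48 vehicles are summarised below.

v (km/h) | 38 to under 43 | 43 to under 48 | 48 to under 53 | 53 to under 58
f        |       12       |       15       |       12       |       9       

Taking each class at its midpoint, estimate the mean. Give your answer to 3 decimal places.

Midpoints: 40.5, 45.5, 50.5, 55.5
Σfm = 12×40.5 + 15×45.5 + 12×50.5 + 9×55.5 = 2274
n = Σf = 48
Mean = 2274 / 48 = 47.3750

47.375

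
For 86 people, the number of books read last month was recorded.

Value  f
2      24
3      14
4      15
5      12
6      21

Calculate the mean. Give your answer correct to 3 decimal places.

3.907

Values: 2, 3, 4, 5, 6
Σfx = 24×2 + 14×3 + 15×4 + 12×5 + 21×6 = 336
n = Σf = 86
Mean = 336 / 86 = 3.9070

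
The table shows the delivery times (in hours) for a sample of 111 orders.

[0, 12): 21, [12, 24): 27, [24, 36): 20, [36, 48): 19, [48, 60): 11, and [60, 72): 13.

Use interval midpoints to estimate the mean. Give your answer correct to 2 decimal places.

Midpoints: 6, 18, 30, 42, 54, 66
Σfm = 21×6 + 27×18 + 20×30 + 19×42 + 11×54 + 13×66 = 3462
n = Σf = 111
Mean = 3462 / 111 = 31.1892

31.19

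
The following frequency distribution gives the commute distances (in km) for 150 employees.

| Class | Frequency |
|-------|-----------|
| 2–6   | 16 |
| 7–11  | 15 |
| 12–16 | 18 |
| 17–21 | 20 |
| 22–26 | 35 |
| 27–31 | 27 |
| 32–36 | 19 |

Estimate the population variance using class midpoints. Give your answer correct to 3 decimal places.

86.556

Midpoints: 4, 9, 14, 19, 24, 29, 34
n = 150, Σfm = 3100, mean = 20.6667
Σfm² = 77050
Σf(m − x̄)² = Σfm² − (Σfm)²/n = 77050 − 3100²/150 = 12983.3333
Population variance = 12983.3333 / 150 = 86.5556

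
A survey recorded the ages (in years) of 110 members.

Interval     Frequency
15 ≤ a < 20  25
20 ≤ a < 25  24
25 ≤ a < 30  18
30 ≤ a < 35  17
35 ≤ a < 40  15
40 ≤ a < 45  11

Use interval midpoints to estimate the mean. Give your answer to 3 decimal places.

Midpoints: 17.5, 22.5, 27.5, 32.5, 37.5, 42.5
Σfm = 25×17.5 + 24×22.5 + 18×27.5 + 17×32.5 + 15×37.5 + 11×42.5 = 3055
n = Σf = 110
Mean = 3055 / 110 = 27.7727

27.773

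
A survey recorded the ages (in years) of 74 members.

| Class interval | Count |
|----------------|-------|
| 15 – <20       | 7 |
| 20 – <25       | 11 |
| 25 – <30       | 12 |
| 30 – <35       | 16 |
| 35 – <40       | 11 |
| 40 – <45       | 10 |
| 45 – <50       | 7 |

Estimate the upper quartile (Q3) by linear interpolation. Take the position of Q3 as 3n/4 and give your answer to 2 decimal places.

39.32

Cumulative frequencies: 7, 18, 30, 46, 57, 67, 74
n = 74; position = 3n/4 = 55.5.
This falls in the class 35 – <40: L = 35, F = 46, f = 11, h = 5.
Upper quartile ≈ 35 + ((55.5 − 46) / 11) × 5 = 39.3182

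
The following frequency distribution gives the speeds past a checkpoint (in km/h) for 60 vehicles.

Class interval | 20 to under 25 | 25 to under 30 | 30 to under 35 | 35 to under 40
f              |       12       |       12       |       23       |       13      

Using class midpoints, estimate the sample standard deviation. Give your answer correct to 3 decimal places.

5.215

Midpoints: 22.5, 27.5, 32.5, 37.5
n = 60, Σfm = 1835, mean = 30.5833
Σfm² = 57725
Σf(m − x̄)² = Σfm² − (Σfm)²/n = 57725 − 1835²/60 = 1604.5833
Sample variance = 1604.5833 / 59 = 27.1963
Standard deviation = √27.1963 = 5.2150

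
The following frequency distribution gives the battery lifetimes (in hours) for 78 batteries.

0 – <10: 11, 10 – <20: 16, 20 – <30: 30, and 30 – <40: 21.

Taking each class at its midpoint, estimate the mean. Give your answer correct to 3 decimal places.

Midpoints: 5, 15, 25, 35
Σfm = 11×5 + 16×15 + 30×25 + 21×35 = 1780
n = Σf = 78
Mean = 1780 / 78 = 22.8205

22.821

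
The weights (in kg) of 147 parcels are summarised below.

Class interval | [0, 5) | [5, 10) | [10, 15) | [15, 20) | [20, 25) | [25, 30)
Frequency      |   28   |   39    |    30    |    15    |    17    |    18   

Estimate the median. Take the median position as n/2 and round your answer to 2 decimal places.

11.08

Cumulative frequencies: 28, 67, 97, 112, 129, 147
n = 147; position = n/2 = 73.5.
This falls in the class [10, 15): L = 10, F = 67, f = 30, h = 5.
Median ≈ 10 + ((73.5 − 67) / 30) × 5 = 11.0833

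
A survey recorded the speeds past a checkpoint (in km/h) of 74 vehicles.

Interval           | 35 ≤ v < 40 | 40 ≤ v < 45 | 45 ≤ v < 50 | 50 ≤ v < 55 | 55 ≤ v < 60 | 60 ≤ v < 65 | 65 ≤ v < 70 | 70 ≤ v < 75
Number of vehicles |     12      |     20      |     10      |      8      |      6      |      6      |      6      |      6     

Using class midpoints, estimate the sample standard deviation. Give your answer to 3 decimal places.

11.239

Midpoints: 37.5, 42.5, 47.5, 52.5, 57.5, 62.5, 67.5, 72.5
n = 74, Σfm = 3755, mean = 50.7432
Σfm² = 199762.5
Σf(m − x̄)² = Σfm² − (Σfm)²/n = 199762.5 − 3755²/74 = 9221.6216
Sample variance = 9221.6216 / 73 = 126.3236
Standard deviation = √126.3236 = 11.2394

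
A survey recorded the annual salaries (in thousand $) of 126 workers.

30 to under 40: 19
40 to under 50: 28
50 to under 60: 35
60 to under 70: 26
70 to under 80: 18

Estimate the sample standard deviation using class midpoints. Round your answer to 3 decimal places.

Midpoints: 35, 45, 55, 65, 75
n = 126, Σfm = 6890, mean = 54.6825
Σfm² = 396950
Σf(m − x̄)² = Σfm² − (Σfm)²/n = 396950 − 6890²/126 = 20187.3016
Sample variance = 20187.3016 / 125 = 161.4984
Standard deviation = √161.4984 = 12.7082

12.708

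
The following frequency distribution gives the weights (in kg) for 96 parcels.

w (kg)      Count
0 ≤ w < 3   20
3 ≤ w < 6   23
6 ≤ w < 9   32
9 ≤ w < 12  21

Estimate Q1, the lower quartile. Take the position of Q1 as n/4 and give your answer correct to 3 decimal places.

Cumulative frequencies: 20, 43, 75, 96
n = 96; position = n/4 = 24.
This falls in the class 3 ≤ w < 6: L = 3, F = 20, f = 23, h = 3.
Lower quartile ≈ 3 + ((24 − 20) / 23) × 3 = 3.5217

3.522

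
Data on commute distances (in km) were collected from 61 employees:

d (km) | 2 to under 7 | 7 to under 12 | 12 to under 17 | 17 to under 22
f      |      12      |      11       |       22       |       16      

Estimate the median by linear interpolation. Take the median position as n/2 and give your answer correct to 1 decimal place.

Cumulative frequencies: 12, 23, 45, 61
n = 61; position = n/2 = 30.5.
This falls in the class 12 to under 17: L = 12, F = 23, f = 22, h = 5.
Median ≈ 12 + ((30.5 − 23) / 22) × 5 = 13.7045

13.7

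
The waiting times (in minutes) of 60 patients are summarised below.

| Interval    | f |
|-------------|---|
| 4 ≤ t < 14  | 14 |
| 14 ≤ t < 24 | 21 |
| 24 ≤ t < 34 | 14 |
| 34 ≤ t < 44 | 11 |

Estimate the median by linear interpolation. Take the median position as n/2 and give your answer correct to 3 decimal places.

21.619

Cumulative frequencies: 14, 35, 49, 60
n = 60; position = n/2 = 30.
This falls in the class 14 ≤ t < 24: L = 14, F = 14, f = 21, h = 10.
Median ≈ 14 + ((30 − 14) / 21) × 10 = 21.6190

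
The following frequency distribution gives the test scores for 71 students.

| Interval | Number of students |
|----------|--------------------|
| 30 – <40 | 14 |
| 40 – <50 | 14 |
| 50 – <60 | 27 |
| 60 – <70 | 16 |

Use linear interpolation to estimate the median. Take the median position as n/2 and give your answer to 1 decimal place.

Cumulative frequencies: 14, 28, 55, 71
n = 71; position = n/2 = 35.5.
This falls in the class 50 – <60: L = 50, F = 28, f = 27, h = 10.
Median ≈ 50 + ((35.5 − 28) / 27) × 10 = 52.7778

52.8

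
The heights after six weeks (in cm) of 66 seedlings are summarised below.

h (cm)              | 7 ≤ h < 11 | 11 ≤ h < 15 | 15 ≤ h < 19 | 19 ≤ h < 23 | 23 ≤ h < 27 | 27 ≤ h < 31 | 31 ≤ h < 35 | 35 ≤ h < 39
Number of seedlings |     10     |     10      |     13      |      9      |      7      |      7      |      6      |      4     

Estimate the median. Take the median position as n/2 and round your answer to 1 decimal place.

19.0

Cumulative frequencies: 10, 20, 33, 42, 49, 56, 62, 66
n = 66; position = n/2 = 33.
This falls in the class 15 ≤ h < 19: L = 15, F = 20, f = 13, h = 4.
Median ≈ 15 + ((33 − 20) / 13) × 4 = 19.0000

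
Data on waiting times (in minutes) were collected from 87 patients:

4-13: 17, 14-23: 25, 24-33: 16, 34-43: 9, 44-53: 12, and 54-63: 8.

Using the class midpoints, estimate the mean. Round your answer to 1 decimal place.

28.3

Midpoints: 8.5, 18.5, 28.5, 38.5, 48.5, 58.5
Σfm = 17×8.5 + 25×18.5 + 16×28.5 + 9×38.5 + 12×48.5 + 8×58.5 = 2459.5
n = Σf = 87
Mean = 2459.5 / 87 = 28.2701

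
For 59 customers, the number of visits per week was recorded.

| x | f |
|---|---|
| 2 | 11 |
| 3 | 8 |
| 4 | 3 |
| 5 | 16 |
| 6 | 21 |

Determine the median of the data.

Cumulative frequencies: 11, 19, 22, 38, 59
n = 59, so the median is the value in position (n+1)/2 = 30.
Position 30 falls at value 5.

5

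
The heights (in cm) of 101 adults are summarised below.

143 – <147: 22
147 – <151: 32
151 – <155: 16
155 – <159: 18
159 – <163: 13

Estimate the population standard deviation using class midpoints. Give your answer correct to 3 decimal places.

5.338

Midpoints: 145, 149, 153, 157, 161
n = 101, Σfm = 15325, mean = 151.7327
Σfm² = 2328181
Σf(m − x̄)² = Σfm² − (Σfm)²/n = 2328181 − 15325²/101 = 2877.7822
Population variance = 2877.7822 / 101 = 28.4929
Standard deviation = √28.4929 = 5.3379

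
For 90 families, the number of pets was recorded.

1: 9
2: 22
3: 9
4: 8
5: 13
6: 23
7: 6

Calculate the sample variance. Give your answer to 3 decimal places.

Values: 1, 2, 3, 4, 5, 6, 7
n = 90, Σfx = 357, mean = 3.9667
Σfx² = 1753
Σf(x − x̄)² = Σfx² − (Σfx)²/n = 1753 − 357²/90 = 336.9000
Sample variance = 336.9000 / 89 = 3.7854

3.785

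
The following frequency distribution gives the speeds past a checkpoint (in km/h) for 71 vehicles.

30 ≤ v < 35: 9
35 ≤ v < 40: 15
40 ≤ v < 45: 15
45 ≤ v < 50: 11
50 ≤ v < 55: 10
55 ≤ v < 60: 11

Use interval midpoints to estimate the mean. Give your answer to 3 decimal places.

44.683

Midpoints: 32.5, 37.5, 42.5, 47.5, 52.5, 57.5
Σfm = 9×32.5 + 15×37.5 + 15×42.5 + 11×47.5 + 10×52.5 + 11×57.5 = 3172.5
n = Σf = 71
Mean = 3172.5 / 71 = 44.6831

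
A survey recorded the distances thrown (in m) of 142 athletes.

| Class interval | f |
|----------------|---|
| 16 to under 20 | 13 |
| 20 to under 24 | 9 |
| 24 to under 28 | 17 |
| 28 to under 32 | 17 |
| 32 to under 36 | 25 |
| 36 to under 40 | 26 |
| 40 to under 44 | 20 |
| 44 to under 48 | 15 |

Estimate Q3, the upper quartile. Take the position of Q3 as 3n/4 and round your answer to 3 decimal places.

Cumulative frequencies: 13, 22, 39, 56, 81, 107, 127, 142
n = 142; position = 3n/4 = 106.5.
This falls in the class 36 to under 40: L = 36, F = 81, f = 26, h = 4.
Upper quartile ≈ 36 + ((106.5 − 81) / 26) × 4 = 39.9231

39.923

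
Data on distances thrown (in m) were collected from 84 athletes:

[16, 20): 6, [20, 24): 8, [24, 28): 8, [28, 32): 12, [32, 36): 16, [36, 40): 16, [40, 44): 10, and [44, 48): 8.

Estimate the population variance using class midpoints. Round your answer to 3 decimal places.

Midpoints: 18, 22, 26, 30, 34, 38, 42, 46
n = 84, Σfm = 2792, mean = 33.2381
Σfm² = 98192
Σf(m − x̄)² = Σfm² − (Σfm)²/n = 98192 − 2792²/84 = 5391.2381
Population variance = 5391.2381 / 84 = 64.1814

64.181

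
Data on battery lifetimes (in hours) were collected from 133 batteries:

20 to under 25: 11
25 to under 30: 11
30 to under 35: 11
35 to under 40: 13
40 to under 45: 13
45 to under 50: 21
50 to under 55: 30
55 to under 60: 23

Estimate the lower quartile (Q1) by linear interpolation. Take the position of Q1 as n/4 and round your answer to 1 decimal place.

35.1

Cumulative frequencies: 11, 22, 33, 46, 59, 80, 110, 133
n = 133; position = n/4 = 33.25.
This falls in the class 35 to under 40: L = 35, F = 33, f = 13, h = 5.
Lower quartile ≈ 35 + ((33.25 − 33) / 13) × 5 = 35.0962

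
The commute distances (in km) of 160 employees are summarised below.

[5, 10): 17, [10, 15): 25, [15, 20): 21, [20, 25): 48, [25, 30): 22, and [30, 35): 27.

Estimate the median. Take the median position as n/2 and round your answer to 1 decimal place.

21.8

Cumulative frequencies: 17, 42, 63, 111, 133, 160
n = 160; position = n/2 = 80.
This falls in the class [20, 25): L = 20, F = 63, f = 48, h = 5.
Median ≈ 20 + ((80 − 63) / 48) × 5 = 21.7708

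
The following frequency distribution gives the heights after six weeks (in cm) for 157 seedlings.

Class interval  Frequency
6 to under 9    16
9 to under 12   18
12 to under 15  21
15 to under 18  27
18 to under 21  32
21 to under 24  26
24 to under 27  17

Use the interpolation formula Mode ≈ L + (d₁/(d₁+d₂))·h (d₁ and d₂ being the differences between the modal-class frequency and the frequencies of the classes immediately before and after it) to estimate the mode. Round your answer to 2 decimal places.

Modal class: 18 to under 21 (highest frequency 32).
d₁ = 32 − 27 = 5, d₂ = 32 − 26 = 6
Mode ≈ 18 + (5/(5+6)) × 3 = 18 + 1.3636 = 19.3636

19.36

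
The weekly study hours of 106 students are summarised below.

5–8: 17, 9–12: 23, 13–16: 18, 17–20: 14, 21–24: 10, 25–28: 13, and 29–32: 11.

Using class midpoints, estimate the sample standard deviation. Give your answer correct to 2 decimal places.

7.85

Midpoints: 6.5, 10.5, 14.5, 18.5, 22.5, 26.5, 30.5
n = 106, Σfm = 1777, mean = 16.7642
Σfm² = 36254.5
Σf(m − x̄)² = Σfm² − (Σfm)²/n = 36254.5 − 1777²/106 = 6464.6038
Sample variance = 6464.6038 / 105 = 61.5677
Standard deviation = √61.5677 = 7.8465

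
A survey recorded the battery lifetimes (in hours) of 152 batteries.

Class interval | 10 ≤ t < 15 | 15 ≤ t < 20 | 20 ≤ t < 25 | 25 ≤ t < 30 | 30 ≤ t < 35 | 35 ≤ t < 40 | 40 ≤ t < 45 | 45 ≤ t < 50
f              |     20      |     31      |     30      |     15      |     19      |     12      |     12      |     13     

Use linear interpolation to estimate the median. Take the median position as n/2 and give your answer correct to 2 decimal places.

24.17

Cumulative frequencies: 20, 51, 81, 96, 115, 127, 139, 152
n = 152; position = n/2 = 76.
This falls in the class 20 ≤ t < 25: L = 20, F = 51, f = 30, h = 5.
Median ≈ 20 + ((76 − 51) / 30) × 5 = 24.1667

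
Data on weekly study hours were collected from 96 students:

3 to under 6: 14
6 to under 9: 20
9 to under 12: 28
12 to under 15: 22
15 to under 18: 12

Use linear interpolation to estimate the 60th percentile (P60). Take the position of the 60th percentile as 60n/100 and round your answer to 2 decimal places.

Cumulative frequencies: 14, 34, 62, 84, 96
n = 96; position = 60n/100 = 57.6.
This falls in the class 9 to under 12: L = 9, F = 34, f = 28, h = 3.
60th percentile ≈ 9 + ((57.6 − 34) / 28) × 3 = 11.5286

11.53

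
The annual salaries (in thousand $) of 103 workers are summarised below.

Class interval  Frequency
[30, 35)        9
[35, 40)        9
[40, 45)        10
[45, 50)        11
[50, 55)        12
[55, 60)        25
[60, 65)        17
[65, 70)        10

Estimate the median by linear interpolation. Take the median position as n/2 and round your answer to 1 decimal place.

55.1

Cumulative frequencies: 9, 18, 28, 39, 51, 76, 93, 103
n = 103; position = n/2 = 51.5.
This falls in the class [55, 60): L = 55, F = 51, f = 25, h = 5.
Median ≈ 55 + ((51.5 − 51) / 25) × 5 = 55.1000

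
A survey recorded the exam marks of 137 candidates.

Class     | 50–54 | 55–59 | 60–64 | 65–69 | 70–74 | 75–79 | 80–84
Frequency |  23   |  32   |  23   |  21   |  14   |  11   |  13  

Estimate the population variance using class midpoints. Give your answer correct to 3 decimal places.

88.524

Midpoints: 52, 57, 62, 67, 72, 77, 82
n = 137, Σfm = 8774, mean = 64.0438
Σfm² = 574048
Σf(m − x̄)² = Σfm² − (Σfm)²/n = 574048 − 8774²/137 = 12127.7372
Population variance = 12127.7372 / 137 = 88.5236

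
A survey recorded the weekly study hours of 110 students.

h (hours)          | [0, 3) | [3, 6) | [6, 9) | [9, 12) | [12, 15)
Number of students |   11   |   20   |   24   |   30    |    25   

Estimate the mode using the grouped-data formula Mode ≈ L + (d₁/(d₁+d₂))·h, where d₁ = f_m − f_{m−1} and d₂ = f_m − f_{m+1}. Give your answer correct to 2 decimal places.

Modal class: [9, 12) (highest frequency 30).
d₁ = 30 − 24 = 6, d₂ = 30 − 25 = 5
Mode ≈ 9 + (6/(6+5)) × 3 = 9 + 1.6364 = 10.6364

10.64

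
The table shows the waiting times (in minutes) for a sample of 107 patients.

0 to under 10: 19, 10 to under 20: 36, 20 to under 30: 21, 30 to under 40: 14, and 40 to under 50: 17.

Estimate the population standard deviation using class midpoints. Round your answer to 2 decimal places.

13.24

Midpoints: 5, 15, 25, 35, 45
n = 107, Σfm = 2415, mean = 22.5701
Σfm² = 73275
Σf(m − x̄)² = Σfm² − (Σfm)²/n = 73275 − 2415²/107 = 18768.2243
Population variance = 18768.2243 / 107 = 175.4040
Standard deviation = √175.4040 = 13.2440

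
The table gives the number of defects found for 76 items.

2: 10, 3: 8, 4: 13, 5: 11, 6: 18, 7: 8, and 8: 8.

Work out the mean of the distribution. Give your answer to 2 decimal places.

4.99

Values: 2, 3, 4, 5, 6, 7, 8
Σfx = 10×2 + 8×3 + 13×4 + 11×5 + 18×6 + 8×7 + 8×8 = 379
n = Σf = 76
Mean = 379 / 76 = 4.9868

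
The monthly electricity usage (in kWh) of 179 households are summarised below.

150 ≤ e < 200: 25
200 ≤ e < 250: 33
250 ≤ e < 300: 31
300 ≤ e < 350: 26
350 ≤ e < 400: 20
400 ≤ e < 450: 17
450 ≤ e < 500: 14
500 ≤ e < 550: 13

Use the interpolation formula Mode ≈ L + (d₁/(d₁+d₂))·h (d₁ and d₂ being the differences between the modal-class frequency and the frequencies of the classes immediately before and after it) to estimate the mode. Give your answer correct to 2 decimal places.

Modal class: 200 ≤ e < 250 (highest frequency 33).
d₁ = 33 − 25 = 8, d₂ = 33 − 31 = 2
Mode ≈ 200 + (8/(8+2)) × 50 = 200 + 40.0000 = 240.0000

240.00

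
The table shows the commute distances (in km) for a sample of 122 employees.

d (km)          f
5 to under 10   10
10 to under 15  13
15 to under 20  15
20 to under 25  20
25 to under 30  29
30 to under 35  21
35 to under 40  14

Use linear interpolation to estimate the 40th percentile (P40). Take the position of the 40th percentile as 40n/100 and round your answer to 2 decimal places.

Cumulative frequencies: 10, 23, 38, 58, 87, 108, 122
n = 122; position = 40n/100 = 48.8.
This falls in the class 20 to under 25: L = 20, F = 38, f = 20, h = 5.
40th percentile ≈ 20 + ((48.8 − 38) / 20) × 5 = 22.7000

22.70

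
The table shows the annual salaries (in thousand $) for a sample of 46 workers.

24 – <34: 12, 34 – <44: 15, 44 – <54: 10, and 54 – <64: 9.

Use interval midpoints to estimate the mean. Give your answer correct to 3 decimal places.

Midpoints: 29, 39, 49, 59
Σfm = 12×29 + 15×39 + 10×49 + 9×59 = 1954
n = Σf = 46
Mean = 1954 / 46 = 42.4783

42.478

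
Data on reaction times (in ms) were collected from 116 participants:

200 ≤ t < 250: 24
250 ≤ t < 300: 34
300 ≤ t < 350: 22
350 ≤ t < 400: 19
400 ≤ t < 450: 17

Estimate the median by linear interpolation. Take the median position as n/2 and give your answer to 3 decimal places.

300.000

Cumulative frequencies: 24, 58, 80, 99, 116
n = 116; position = n/2 = 58.
This falls in the class 250 ≤ t < 300: L = 250, F = 24, f = 34, h = 50.
Median ≈ 250 + ((58 − 24) / 34) × 50 = 300.0000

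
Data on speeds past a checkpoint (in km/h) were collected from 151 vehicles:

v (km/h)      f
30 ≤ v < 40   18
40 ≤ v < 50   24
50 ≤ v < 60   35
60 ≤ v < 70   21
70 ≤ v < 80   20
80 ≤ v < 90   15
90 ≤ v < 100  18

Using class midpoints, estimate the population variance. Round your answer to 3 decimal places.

349.529

Midpoints: 35, 45, 55, 65, 75, 85, 95
n = 151, Σfm = 9485, mean = 62.8146
Σfm² = 648575
Σf(m − x̄)² = Σfm² − (Σfm)²/n = 648575 − 9485²/151 = 52778.8079
Population variance = 52778.8079 / 151 = 349.5285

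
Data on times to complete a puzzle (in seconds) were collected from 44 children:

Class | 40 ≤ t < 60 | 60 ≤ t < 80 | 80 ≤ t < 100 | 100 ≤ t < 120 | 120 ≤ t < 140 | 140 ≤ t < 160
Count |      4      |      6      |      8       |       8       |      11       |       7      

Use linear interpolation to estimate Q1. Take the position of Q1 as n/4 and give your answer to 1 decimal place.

82.5

Cumulative frequencies: 4, 10, 18, 26, 37, 44
n = 44; position = n/4 = 11.
This falls in the class 80 ≤ t < 100: L = 80, F = 10, f = 8, h = 20.
Lower quartile ≈ 80 + ((11 − 10) / 8) × 20 = 82.5000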